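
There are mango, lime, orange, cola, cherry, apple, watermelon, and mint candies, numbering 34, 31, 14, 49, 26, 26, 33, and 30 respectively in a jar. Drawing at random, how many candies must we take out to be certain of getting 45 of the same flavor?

In the worst case we take at most 44 of each flavor, but all 34 mango, all 31 lime, all 14 orange, all 26 cherry, all 26 apple, all 33 watermelon, and all 30 mint (fewer than 44), giving 34 + 31 + 14 + 44 + 26 + 26 + 33 + 30 = 238.
One more candy then forces some flavor to 45, so 238 + 1 = 239.

239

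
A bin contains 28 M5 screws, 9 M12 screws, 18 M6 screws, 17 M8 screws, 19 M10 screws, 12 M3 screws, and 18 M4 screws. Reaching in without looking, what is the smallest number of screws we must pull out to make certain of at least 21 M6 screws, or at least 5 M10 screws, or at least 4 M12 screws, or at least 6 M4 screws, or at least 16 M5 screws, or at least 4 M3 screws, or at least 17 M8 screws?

The worst case stops just short of every target: 15 M5, 3 M12, all 18 M6, 16 M8, 4 M10, 3 M3, 5 M4 — 15 + 3 + 18 + 16 + 4 + 3 + 5 = 64 screws.
One more screw must push some size to its target, so 64 + 1 = 65.

65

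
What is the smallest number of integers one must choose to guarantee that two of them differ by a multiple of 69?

70

Two integers differ by a multiple of 69 exactly when they share a remainder mod 69.
There are 69 residue classes mod 69, so 69 integers can all lie in distinct classes.
One more integer must repeat a residue, giving a difference divisible by 69. So n = 69 + 1 = 70.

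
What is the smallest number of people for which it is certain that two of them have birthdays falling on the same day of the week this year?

There are 7 days of the week acting as pigeonholes.
With 7 people we could place one in each, avoiding any repeat.
One more forces some class to hold 2, so 7 + 1 = 8.

8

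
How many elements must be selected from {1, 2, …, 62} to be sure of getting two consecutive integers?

32

Partition {1, …, 62} into 31 pairs: {1,2}, {3,4}, …, {61,62}.
Choosing 31 integers — say the 31 even numbers 2, 4, …, 62 — takes one from each pair and avoids the property.
Choosing 32 forces two into the same pair by pigeonhole, and those are consecutive. So 32.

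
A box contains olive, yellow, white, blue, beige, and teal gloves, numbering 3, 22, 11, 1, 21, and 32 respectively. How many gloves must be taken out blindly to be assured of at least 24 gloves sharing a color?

82

Treat the 6 colors as pigeonholes.
In the worst case we take at most 23 of each color, but all 3 olive, all 22 yellow, all 11 white, all 1 blue, and all 21 beige (fewer than 23), giving 3 + 22 + 11 + 1 + 21 + 23 = 81.
One more glove then forces some color to 24, so 81 + 1 = 82.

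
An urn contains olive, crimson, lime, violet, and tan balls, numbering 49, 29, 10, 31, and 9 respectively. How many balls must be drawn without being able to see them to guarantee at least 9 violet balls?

106

The worst case draws every non-violet ball first: 49 + 29 + 10 + 9 = 97.
The next 9 draws are then forced to be violet, giving 97 + 9 = 106.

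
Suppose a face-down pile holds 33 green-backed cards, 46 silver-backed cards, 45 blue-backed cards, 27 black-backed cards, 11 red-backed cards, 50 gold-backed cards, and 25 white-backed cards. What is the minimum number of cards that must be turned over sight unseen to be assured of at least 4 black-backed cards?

214

To avoid black-backed cards as long as possible, exhaust the other 6 back colors first.
The worst case draws every non-black-backed card first: 33 + 46 + 45 + 11 + 50 + 25 = 210.
The next 4 draws are then forced to be black-backed, giving 210 + 4 = 214.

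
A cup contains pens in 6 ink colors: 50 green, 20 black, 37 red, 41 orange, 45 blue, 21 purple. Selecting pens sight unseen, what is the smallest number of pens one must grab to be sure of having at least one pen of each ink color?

195

The hardest ink color to obtain is black: we could draw every other pen first — 214 − 20 = 194 pens — without a single black one.
The next draw must be black, so 194 + 1 = 195.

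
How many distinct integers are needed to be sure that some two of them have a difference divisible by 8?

9

Two integers differ by a multiple of 8 exactly when they share a remainder mod 8.
There are 8 residue classes mod 8, so 8 integers can all lie in distinct classes.
One more integer must repeat a residue, giving a difference divisible by 8. So n = 8 + 1 = 9.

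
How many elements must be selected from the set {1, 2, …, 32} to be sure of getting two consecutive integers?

17

Partition {1, …, 32} into 16 pairs: {1,2}, {3,4}, …, {31,32}.
Choosing 16 integers — say the 16 even numbers 2, 4, …, 32 — takes one from each pair and avoids the property.
Choosing 17 forces two into the same pair by pigeonhole, and those are consecutive. So 17.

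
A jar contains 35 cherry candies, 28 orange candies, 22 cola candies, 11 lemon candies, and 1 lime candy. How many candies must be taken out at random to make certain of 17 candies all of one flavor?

61

In the worst case we take at most 16 of each flavor, but all 11 lemon and all 1 lime (fewer than 16), giving 16 + 16 + 16 + 11 + 1 = 60.
One more candy then forces some flavor to 17, so 60 + 1 = 61.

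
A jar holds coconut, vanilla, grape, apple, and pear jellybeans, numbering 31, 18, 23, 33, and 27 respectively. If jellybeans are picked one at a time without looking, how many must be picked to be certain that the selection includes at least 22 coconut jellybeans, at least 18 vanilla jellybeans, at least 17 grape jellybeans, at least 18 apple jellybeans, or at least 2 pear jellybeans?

73

Each of the 5 flavors has its own threshold; avoid all of them simultaneously.
The worst case stops just short of every target: 21 coconut, 17 vanilla, 16 grape, 17 apple, 1 pear — 21 + 17 + 16 + 17 + 1 = 72 jellybeans.
One more jellybean must push some flavor to its target, so 72 + 1 = 73.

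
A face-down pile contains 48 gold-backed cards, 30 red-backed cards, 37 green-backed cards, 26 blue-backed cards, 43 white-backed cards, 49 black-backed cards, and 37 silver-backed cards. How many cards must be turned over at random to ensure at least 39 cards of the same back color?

245

In the worst case we take at most 38 of each back color, but all 30 red-backed, all 37 green-backed, all 26 blue-backed, and all 37 silver-backed (fewer than 38), giving 38 + 30 + 37 + 26 + 38 + 38 + 37 = 244.
One more card then forces some back color to 39, so 244 + 1 = 245.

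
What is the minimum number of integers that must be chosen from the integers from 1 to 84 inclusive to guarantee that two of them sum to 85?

43

Partition {1, …, 84} into 42 pairs: {1,84}, {2,83}, …, {42,43}.
Choosing 42 integers — say the integers 1 through 42 — takes one from each pair and avoids the property.
Choosing 43 forces two into the same pair by pigeonhole, and those sum to 85. So 43.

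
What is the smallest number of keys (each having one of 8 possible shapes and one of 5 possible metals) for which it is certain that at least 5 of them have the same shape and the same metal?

There are 8 × 5 = 40 (shape, metal) combinations acting as pigeonholes.
With 40 × 4 = 160 keys we could place exactly 4 in each, with no (shape, metal) pair reaching 5.
One more forces some (shape, metal) pair to hold 5, so 160 + 1 = 161.

161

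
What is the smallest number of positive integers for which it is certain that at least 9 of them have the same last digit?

81

There are 10 possible last digits acting as pigeonholes.
With 10 × 8 = 80 positive integers we could place exactly 8 in each, with no class reaching 9.
One more forces some class to hold 9, so 80 + 1 = 81.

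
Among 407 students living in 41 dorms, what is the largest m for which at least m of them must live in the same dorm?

The 407 students fall into 41 dorms.
If each of the 41 dorms held at most 9, the total would be at most 41 × 9 = 369 < 407, a contradiction.
So at least one holds ⌈407/41⌉ = 10.

10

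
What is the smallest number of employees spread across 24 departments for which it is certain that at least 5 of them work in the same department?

There are 24 departments acting as pigeonholes.
With 24 × 4 = 96 employees we could place exactly 4 in each, with no class reaching 5.
One more forces some class to hold 5, so 96 + 1 = 97.

97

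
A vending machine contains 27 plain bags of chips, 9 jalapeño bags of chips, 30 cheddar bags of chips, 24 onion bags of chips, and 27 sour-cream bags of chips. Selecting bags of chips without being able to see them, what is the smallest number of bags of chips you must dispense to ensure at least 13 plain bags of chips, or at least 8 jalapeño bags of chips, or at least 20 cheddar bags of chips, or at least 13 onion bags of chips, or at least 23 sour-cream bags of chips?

The worst case stops just short of every target: 12 plain, 7 jalapeño, 19 cheddar, 12 onion, 22 sour-cream — 12 + 7 + 19 + 12 + 22 = 72 bags of chips.
One more bag of chips must push some flavor to its target, so 72 + 1 = 73.

73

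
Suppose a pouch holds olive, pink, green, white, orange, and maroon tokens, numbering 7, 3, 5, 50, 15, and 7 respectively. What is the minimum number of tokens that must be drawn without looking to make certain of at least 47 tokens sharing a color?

84

Treat the 6 colors as pigeonholes.
In the worst case we take at most 46 of each color, but all 7 olive, all 3 pink, all 5 green, all 15 orange, and all 7 maroon (fewer than 46), giving 7 + 3 + 5 + 46 + 15 + 7 = 83.
One more token then forces some color to 47, so 83 + 1 = 84.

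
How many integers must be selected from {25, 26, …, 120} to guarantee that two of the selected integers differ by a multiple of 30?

Group the integers by remainder mod 30; there are 30 residue classes, each nonempty in this range.
Choosing one from each class (30 integers) avoids any shared remainder.
One more choice must repeat a class, so two differ by a multiple of 30. Hence 30 + 1 = 31.

31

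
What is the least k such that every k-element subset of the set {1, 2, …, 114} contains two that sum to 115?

Partition {1, …, 114} into 57 pairs: {1,114}, {2,113}, …, {57,58}.
Choosing 57 integers — say the integers 1 through 57 — takes one from each pair and avoids the property.
Choosing 58 forces two into the same pair by pigeonhole, and those sum to 115. So 58.

58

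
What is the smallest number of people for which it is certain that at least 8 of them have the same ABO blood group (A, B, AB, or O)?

29

There are 4 ABO blood groups acting as pigeonholes.
With 4 × 7 = 28 people we could place exactly 7 in each, with no class reaching 8.
One more forces some class to hold 8, so 28 + 1 = 29.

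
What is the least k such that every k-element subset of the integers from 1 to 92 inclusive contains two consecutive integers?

47

Partition {1, …, 92} into 46 pairs: {1,2}, {3,4}, …, {91,92}.
Choosing 46 integers — say the 46 even numbers 2, 4, …, 92 — takes one from each pair and avoids the property.
Choosing 47 forces two into the same pair by pigeonhole, and those are consecutive. So 47.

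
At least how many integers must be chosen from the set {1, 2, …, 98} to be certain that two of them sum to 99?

50

Partition {1, …, 98} into 49 pairs: {1,98}, {2,97}, …, {49,50}.
Choosing 49 integers — say the integers 1 through 49 — takes one from each pair and avoids the property.
Choosing 50 forces two into the same pair by pigeonhole, and those sum to 99. So 50.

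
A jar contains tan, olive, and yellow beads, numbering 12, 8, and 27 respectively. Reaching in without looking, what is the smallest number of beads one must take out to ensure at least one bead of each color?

The hardest color to obtain is olive: we could draw every other bead first — 47 − 8 = 39 beads — without a single olive one.
The next draw must be olive, so 39 + 1 = 40.

40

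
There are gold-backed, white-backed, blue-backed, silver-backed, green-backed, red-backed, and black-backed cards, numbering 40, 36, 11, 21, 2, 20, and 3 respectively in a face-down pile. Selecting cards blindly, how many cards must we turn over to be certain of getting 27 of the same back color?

Treat the 7 back colors as pigeonholes.
In the worst case we take at most 26 of each back color, but all 11 blue-backed, all 21 silver-backed, all 2 green-backed, all 20 red-backed, and all 3 black-backed (fewer than 26), giving 26 + 26 + 11 + 21 + 2 + 20 + 3 = 109.
One more card then forces some back color to 27, so 109 + 1 = 110.

110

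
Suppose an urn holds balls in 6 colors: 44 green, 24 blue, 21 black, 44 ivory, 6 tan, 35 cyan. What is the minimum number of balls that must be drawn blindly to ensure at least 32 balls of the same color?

In the worst case we take at most 31 of each color, but all 24 blue, all 21 black, and all 6 tan (fewer than 31), giving 31 + 24 + 21 + 31 + 6 + 31 = 144.
One more ball then forces some color to 32, so 144 + 1 = 145.

145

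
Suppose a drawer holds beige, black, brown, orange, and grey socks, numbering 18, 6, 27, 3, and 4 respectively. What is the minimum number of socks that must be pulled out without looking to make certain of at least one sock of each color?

The hardest color to obtain is orange: we could draw every other sock first — 58 − 3 = 55 socks — without a single orange one.
The next draw must be orange, so 55 + 1 = 56.

56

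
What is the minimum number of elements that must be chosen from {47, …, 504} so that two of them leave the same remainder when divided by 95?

96

Use the pigeonhole principle on residue classes: group the integers by remainder mod 95; there are 95 residue classes, each nonempty in this range.
Choosing one from each class (95 integers) avoids any shared remainder.
One more choice must repeat a class, so two differ by a multiple of 95. Hence 95 + 1 = 96.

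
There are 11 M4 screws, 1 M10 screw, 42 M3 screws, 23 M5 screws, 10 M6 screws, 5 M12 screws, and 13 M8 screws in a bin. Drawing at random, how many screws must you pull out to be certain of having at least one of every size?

The hardest size to obtain is M10: we could draw every other screw first — 105 − 1 = 104 screws — without a single M10 one.
The next draw must be M10, so 104 + 1 = 105.

105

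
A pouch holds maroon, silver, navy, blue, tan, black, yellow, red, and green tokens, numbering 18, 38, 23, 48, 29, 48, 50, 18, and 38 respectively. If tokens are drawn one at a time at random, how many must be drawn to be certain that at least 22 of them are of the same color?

In the worst case we take at most 21 of each color, but all 18 maroon and all 18 red (fewer than 21), giving 18 + 21 + 21 + 21 + 21 + 21 + 21 + 18 + 21 = 183.
One more token then forces some color to 22, so 183 + 1 = 184.

184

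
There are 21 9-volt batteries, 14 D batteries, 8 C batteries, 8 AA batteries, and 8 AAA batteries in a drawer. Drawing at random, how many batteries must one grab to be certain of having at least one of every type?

The hardest type to obtain is C: we could draw every other battery first — 59 − 8 = 51 batteries — without a single C one.
The next draw must be C, so 51 + 1 = 52.

52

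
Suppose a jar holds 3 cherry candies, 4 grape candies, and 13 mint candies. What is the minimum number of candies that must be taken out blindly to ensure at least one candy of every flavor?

The hardest flavor to obtain is cherry: we could draw every other candy first — 20 − 3 = 17 candies — without a single cherry one.
The next draw must be cherry, so 17 + 1 = 18.

18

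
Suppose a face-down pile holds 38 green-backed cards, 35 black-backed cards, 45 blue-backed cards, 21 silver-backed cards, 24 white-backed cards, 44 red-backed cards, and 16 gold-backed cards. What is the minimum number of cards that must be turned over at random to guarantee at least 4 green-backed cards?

189

To avoid green-backed cards as long as possible, exhaust the other 6 back colors first.
The worst case draws every non-green-backed card first: 35 + 45 + 21 + 24 + 44 + 16 = 185.
The next 4 draws are then forced to be green-backed, giving 185 + 4 = 189.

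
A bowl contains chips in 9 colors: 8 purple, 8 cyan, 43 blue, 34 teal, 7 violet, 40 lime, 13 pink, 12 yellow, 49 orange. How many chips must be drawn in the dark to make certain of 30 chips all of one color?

In the worst case we take at most 29 of each color, but all 8 purple, all 8 cyan, all 7 violet, all 13 pink, and all 12 yellow (fewer than 29), giving 8 + 8 + 29 + 29 + 7 + 29 + 13 + 12 + 29 = 164.
One more chip then forces some color to 30, so 164 + 1 = 165.

165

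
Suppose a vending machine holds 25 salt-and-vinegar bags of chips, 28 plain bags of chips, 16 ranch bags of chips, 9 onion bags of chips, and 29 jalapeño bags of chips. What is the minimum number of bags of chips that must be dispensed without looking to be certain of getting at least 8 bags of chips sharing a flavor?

36

Treat the 5 flavors as pigeonholes.
The worst case takes 7 bags of chips of each flavor without reaching 8 of any: 5 × 7 = 35.
The next bag of chips must bring some flavor to 8, so 35 + 1 = 36.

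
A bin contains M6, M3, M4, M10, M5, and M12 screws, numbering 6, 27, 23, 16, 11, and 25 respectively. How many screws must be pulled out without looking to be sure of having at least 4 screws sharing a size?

The worst case takes 3 screws of each size without reaching 4 of any: 6 × 3 = 18.
The next screw must bring some size to 4, so 18 + 1 = 19.

19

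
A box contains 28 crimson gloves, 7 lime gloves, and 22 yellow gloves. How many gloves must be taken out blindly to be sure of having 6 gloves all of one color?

The worst case takes 5 gloves of each color without reaching 6 of any: 3 × 5 = 15.
The next glove must bring some color to 6, so 15 + 1 = 16.

16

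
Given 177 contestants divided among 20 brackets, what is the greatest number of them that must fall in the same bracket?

9

The 177 contestants fall into 20 brackets.
If each of the 20 brackets held at most 8, the total would be at most 20 × 8 = 160 < 177, a contradiction.
So at least one holds ⌈177/20⌉ = 9.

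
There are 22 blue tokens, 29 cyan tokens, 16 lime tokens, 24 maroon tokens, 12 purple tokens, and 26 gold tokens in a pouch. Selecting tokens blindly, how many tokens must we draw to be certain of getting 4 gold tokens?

The worst case draws every non-gold token first: 22 + 29 + 16 + 24 + 12 = 103.
The next 4 draws are then forced to be gold, giving 103 + 4 = 107.

107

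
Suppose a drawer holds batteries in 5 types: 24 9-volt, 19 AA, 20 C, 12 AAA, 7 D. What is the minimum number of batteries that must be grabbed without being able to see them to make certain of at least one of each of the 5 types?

76

The hardest type to obtain is D: we could draw every other battery first — 82 − 7 = 75 batteries — without a single D one.
The next draw must be D, so 75 + 1 = 76.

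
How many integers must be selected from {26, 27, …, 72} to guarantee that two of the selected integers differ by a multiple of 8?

Group the integers by remainder mod 8; there are 8 residue classes, each nonempty in this range.
Choosing one from each class (8 integers) avoids any shared remainder.
One more choice must repeat a class, so two differ by a multiple of 8. Hence 8 + 1 = 9.

9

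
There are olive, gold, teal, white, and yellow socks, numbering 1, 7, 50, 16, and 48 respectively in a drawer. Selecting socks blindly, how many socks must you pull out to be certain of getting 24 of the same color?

In the worst case we take at most 23 of each color, but all 1 olive, all 7 gold, and all 16 white (fewer than 23), giving 1 + 7 + 23 + 16 + 23 = 70.
One more sock then forces some color to 24, so 70 + 1 = 71.

71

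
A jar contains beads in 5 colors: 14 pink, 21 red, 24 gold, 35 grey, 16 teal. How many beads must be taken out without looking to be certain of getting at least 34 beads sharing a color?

In the worst case we take at most 33 of each color, but all 14 pink, all 21 red, all 24 gold, and all 16 teal (fewer than 33), giving 14 + 21 + 24 + 33 + 16 = 108.
One more bead then forces some color to 34, so 108 + 1 = 109.

109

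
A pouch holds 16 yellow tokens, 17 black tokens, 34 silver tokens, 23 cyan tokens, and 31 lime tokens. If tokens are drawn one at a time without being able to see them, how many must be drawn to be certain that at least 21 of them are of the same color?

94

In the worst case we take at most 20 of each color, but all 16 yellow and all 17 black (fewer than 20), giving 16 + 17 + 20 + 20 + 20 = 93.
One more token then forces some color to 21, so 93 + 1 = 94.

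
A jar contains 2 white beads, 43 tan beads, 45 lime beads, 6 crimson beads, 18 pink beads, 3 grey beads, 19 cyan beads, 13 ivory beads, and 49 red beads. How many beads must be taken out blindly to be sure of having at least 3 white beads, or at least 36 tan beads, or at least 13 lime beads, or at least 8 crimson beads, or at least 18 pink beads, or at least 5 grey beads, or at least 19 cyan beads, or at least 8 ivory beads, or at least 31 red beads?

The worst case stops just short of every target: 2 white, 35 tan, 12 lime, all 6 crimson, 17 pink, all 3 grey, 18 cyan, 7 ivory, 30 red — 2 + 35 + 12 + 6 + 17 + 3 + 18 + 7 + 30 = 130 beads.
One more bead must push some color to its target, so 130 + 1 = 131.

131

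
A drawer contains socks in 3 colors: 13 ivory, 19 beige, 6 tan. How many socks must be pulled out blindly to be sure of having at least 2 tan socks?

34

The worst case draws every non-tan sock first: 13 + 19 = 32.
The next 2 draws are then forced to be tan, giving 32 + 2 = 34.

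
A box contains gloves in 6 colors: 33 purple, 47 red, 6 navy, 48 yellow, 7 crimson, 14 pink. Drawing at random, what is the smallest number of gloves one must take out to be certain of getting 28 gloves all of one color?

In the worst case we take at most 27 of each color, but all 6 navy, all 7 crimson, and all 14 pink (fewer than 27), giving 27 + 27 + 6 + 27 + 7 + 14 = 108.
One more glove then forces some color to 28, so 108 + 1 = 109.

109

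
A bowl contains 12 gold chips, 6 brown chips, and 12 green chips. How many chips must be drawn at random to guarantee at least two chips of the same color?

The worst case takes 1 chip of each color without reaching 2 of any: 3 × 1 = 3.
The next chip must bring some color to 2, so 3 + 1 = 4.

4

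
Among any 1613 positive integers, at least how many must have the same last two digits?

17

If each of the 100 possible two-digit endings held at most 16, the total would be at most 100 × 16 = 1600 < 1613, a contradiction.
So at least one holds ⌈1613/100⌉ = 17.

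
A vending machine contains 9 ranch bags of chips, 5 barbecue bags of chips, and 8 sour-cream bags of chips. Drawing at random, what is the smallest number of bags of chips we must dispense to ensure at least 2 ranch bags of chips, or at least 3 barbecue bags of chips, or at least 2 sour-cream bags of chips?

5

The worst case stops just short of every target: 1 ranch, 2 barbecue, 1 sour-cream — 1 + 2 + 1 = 4 bags of chips.
One more bag of chips must push some flavor to its target, so 4 + 1 = 5.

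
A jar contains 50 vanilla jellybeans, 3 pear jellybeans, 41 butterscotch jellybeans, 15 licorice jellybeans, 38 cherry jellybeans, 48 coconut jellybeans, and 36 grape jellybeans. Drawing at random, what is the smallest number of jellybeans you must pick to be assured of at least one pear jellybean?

The worst case draws every non-pear jellybean first: 50 + 41 + 15 + 38 + 48 + 36 = 228.
The next draw is then forced to be pear, giving 228 + 1 = 229.

229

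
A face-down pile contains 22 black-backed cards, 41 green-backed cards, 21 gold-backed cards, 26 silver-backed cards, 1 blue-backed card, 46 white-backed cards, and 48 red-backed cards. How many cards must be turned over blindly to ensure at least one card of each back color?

The hardest back color to obtain is blue-backed: we could draw every other card first — 205 − 1 = 204 cards — without a single blue-backed one.
The next draw must be blue-backed, so 204 + 1 = 205.

205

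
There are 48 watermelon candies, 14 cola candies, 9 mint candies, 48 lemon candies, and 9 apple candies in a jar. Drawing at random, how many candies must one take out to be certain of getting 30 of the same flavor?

In the worst case we take at most 29 of each flavor, but all 14 cola, all 9 mint, and all 9 apple (fewer than 29), giving 29 + 14 + 9 + 29 + 9 = 90.
One more candy then forces some flavor to 30, so 90 + 1 = 91.

91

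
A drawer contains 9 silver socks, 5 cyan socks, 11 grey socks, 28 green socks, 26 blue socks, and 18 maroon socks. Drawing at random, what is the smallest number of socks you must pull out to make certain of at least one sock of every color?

The hardest color to obtain is cyan: we could draw every other sock first — 97 − 5 = 92 socks — without a single cyan one.
The next draw must be cyan, so 92 + 1 = 93.

93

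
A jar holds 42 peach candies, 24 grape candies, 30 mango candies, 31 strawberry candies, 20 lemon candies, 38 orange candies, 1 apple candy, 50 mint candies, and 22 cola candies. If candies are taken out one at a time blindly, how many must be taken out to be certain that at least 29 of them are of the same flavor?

Treat the 9 flavors as pigeonholes.
In the worst case we take at most 28 of each flavor, but all 24 grape, all 20 lemon, all 1 apple, and all 22 cola (fewer than 28), giving 28 + 24 + 28 + 28 + 20 + 28 + 1 + 28 + 22 = 207.
One more candy then forces some flavor to 29, so 207 + 1 = 208.

208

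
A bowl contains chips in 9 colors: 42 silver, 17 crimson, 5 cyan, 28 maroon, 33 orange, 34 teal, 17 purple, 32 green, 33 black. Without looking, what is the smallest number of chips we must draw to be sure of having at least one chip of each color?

237

The hardest color to obtain is cyan: we could draw every other chip first — 241 − 5 = 236 chips — without a single cyan one.
The next draw must be cyan, so 236 + 1 = 237.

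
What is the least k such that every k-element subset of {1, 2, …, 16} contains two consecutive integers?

Partition {1, …, 16} into 8 pairs: {1,2}, {3,4}, …, {15,16}.
Choosing 8 integers — say the 8 even numbers 2, 4, …, 16 — takes one from each pair and avoids the property.
Choosing 9 forces two into the same pair by pigeonhole, and those are consecutive. So 9.

9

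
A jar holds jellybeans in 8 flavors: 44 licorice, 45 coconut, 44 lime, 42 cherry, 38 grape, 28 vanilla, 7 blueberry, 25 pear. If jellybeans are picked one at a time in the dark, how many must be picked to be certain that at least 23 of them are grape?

To avoid grape jellybeans as long as possible, exhaust the other 7 flavors first.
The worst case draws every non-grape jellybean first: 44 + 45 + 44 + 42 + 28 + 7 + 25 = 235.
The next 23 draws are then forced to be grape, giving 235 + 23 = 258.

258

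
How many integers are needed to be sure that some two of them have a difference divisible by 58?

Use the pigeonhole principle on residue classes: two integers differ by a multiple of 58 exactly when they share a remainder mod 58.
There are 58 residue classes mod 58, so 58 integers can all lie in distinct classes.
One more integer must repeat a residue, giving a difference divisible by 58. So n = 58 + 1 = 59.

59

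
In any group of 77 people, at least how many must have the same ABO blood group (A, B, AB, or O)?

The 77 people fall into 4 ABO blood groups.
If each of the 4 ABO blood groups held at most 19, the total would be at most 4 × 19 = 76 < 77, a contradiction.
So at least one holds ⌈77/4⌉ = 20.

20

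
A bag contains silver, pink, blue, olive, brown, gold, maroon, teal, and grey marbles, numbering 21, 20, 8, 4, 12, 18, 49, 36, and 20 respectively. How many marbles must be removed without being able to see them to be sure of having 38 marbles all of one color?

Treat the 9 colors as pigeonholes.
In the worst case we take at most 37 of each color, but all 21 silver, all 20 pink, all 8 blue, all 4 olive, all 12 brown, all 18 gold, all 36 teal, and all 20 grey (fewer than 37), giving 21 + 20 + 8 + 4 + 12 + 18 + 37 + 36 + 20 = 176.
One more marble then forces some color to 38, so 176 + 1 = 177.

177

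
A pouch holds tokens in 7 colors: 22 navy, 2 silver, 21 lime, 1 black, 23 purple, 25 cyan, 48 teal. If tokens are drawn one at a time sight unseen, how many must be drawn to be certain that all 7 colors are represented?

142

The hardest color to obtain is black: we could draw every other token first — 142 − 1 = 141 tokens — without a single black one.
The next draw must be black, so 141 + 1 = 142.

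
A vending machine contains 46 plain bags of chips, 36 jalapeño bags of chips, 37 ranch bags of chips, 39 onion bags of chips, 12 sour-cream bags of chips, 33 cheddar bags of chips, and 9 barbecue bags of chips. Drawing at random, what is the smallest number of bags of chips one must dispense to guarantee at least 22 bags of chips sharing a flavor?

Treat the 7 flavors as pigeonholes.
In the worst case we take at most 21 of each flavor, but all 12 sour-cream and all 9 barbecue (fewer than 21), giving 21 + 21 + 21 + 21 + 12 + 21 + 9 = 126.
One more bag of chips then forces some flavor to 22, so 126 + 1 = 127.

127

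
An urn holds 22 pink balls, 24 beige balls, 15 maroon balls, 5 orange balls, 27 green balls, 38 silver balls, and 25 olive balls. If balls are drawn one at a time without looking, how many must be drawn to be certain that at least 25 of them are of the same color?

In the worst case we take at most 24 of each color, but all 22 pink, all 15 maroon, and all 5 orange (fewer than 24), giving 22 + 24 + 15 + 5 + 24 + 24 + 24 = 138.
One more ball then forces some color to 25, so 138 + 1 = 139.

139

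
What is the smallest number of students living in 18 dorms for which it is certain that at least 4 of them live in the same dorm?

There are 18 dorms acting as pigeonholes.
With 18 × 3 = 54 students we could place exactly 3 in each, with no class reaching 4.
One more forces some class to hold 4, so 54 + 1 = 55.

55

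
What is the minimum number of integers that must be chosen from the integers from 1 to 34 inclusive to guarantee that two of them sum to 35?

18

Partition {1, …, 34} into 17 pairs: {1,34}, {2,33}, …, {17,18}.
Choosing 17 integers — say the integers 1 through 17 — takes one from each pair and avoids the property.
Choosing 18 forces two into the same pair by pigeonhole, and those sum to 35. So 18.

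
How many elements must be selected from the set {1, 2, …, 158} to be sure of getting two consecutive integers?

Partition {1, …, 158} into 79 pairs: {1,2}, {3,4}, …, {157,158}.
Choosing 79 integers — say the 79 even numbers 2, 4, …, 158 — takes one from each pair and avoids the property.
Choosing 80 forces two into the same pair by pigeonhole, and those are consecutive. So 80.

80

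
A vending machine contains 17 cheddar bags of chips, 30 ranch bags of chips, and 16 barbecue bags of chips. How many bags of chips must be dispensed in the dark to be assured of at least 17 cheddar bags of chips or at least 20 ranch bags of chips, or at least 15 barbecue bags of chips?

50

The worst case stops just short of every target: 16 cheddar, 19 ranch, 14 barbecue — 16 + 19 + 14 = 49 bags of chips.
One more bag of chips must push some flavor to its target, so 49 + 1 = 50.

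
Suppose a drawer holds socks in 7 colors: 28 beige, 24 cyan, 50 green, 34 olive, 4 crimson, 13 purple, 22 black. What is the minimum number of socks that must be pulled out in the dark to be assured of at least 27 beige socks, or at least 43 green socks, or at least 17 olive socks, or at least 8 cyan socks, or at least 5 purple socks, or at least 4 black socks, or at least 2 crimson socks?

100

The worst case stops just short of every target: 26 beige, 7 cyan, 42 green, 16 olive, 1 crimson, 4 purple, 3 black — 26 + 7 + 42 + 16 + 1 + 4 + 3 = 99 socks.
One more sock must push some color to its target, so 99 + 1 = 100.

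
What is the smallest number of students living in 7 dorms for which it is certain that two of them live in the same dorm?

8

There are 7 dorms acting as pigeonholes.
With 7 students we could place one in each, avoiding any repeat.
One more forces some class to hold 2, so 7 + 1 = 8.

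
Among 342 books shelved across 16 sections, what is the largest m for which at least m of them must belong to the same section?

22

The 342 books fall into 16 sections.
If each of the 16 sections held at most 21, the total would be at most 16 × 21 = 336 < 342, a contradiction.
So at least one holds ⌈342/16⌉ = 22.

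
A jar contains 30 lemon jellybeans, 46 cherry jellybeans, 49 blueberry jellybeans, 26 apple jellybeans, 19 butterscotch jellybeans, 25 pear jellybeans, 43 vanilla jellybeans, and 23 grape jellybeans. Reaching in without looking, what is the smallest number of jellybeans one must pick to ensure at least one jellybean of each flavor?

243

The hardest flavor to obtain is butterscotch: we could draw every other jellybean first — 261 − 19 = 242 jellybeans — without a single butterscotch one.
The next draw must be butterscotch, so 242 + 1 = 243.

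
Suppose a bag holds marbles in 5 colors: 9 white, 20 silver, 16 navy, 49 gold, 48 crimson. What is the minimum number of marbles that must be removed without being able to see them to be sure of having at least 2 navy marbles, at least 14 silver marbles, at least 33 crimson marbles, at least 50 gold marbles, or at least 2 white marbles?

97

The worst case stops just short of every target: 1 white, 13 silver, 1 navy, 49 gold, 32 crimson — 1 + 13 + 1 + 49 + 32 = 96 marbles.
One more marble must push some color to its target, so 96 + 1 = 97.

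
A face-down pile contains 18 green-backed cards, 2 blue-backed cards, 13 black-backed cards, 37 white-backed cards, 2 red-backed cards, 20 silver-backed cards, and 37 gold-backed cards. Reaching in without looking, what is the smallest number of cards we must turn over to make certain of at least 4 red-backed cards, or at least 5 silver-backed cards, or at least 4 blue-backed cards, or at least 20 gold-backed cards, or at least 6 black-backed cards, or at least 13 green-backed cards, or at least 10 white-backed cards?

Each of the 7 back colors has its own threshold; avoid all of them simultaneously.
The worst case stops just short of every target: 12 green-backed, all 2 blue-backed, 5 black-backed, 9 white-backed, all 2 red-backed, 4 silver-backed, 19 gold-backed — 12 + 2 + 5 + 9 + 2 + 4 + 19 = 53 cards.
One more card must push some back color to its target, so 53 + 1 = 54.

54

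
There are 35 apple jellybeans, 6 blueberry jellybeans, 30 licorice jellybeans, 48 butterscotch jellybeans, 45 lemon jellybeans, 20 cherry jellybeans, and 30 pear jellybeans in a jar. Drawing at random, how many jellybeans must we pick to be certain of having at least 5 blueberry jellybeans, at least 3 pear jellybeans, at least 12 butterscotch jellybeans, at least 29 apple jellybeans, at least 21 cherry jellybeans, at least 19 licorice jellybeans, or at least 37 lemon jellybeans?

The worst case stops just short of every target: 28 apple, 4 blueberry, 18 licorice, 11 butterscotch, 36 lemon, 20 cherry, 2 pear — 28 + 4 + 18 + 11 + 36 + 20 + 2 = 119 jellybeans.
One more jellybean must push some flavor to its target, so 119 + 1 = 120.

120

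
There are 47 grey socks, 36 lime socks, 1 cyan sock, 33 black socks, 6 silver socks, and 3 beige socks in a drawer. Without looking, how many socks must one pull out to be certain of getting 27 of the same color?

In the worst case we take at most 26 of each color, but all 1 cyan, all 6 silver, and all 3 beige (fewer than 26), giving 26 + 26 + 1 + 26 + 6 + 3 = 88.
One more sock then forces some color to 27, so 88 + 1 = 89.

89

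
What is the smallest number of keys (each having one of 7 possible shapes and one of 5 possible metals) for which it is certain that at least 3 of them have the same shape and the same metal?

71

There are 7 × 5 = 35 (shape, metal) combinations acting as pigeonholes.
With 35 × 2 = 70 keys we could place exactly 2 in each, with no (shape, metal) pair reaching 3.
One more forces some (shape, metal) pair to hold 3, so 70 + 1 = 71.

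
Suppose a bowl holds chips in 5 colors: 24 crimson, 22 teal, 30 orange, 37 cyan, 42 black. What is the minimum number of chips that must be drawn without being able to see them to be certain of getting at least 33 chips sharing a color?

141

Treat the 5 colors as pigeonholes.
In the worst case we take at most 32 of each color, but all 24 crimson, all 22 teal, and all 30 orange (fewer than 32), giving 24 + 22 + 30 + 32 + 32 = 140.
One more chip then forces some color to 33, so 140 + 1 = 141.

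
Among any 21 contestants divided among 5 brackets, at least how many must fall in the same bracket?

5

If each of the 5 brackets held at most 4, the total would be at most 5 × 4 = 20 < 21, a contradiction.
So at least one holds ⌈21/5⌉ = 5.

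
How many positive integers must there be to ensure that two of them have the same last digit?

There are 10 possible last digits acting as pigeonholes.
With 10 positive integers we could place one in each, avoiding any repeat.
One more forces some class to hold 2, so 10 + 1 = 11.

11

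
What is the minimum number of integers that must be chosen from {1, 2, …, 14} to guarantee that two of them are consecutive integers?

8

Partition {1, …, 14} into 7 pairs: {1,2}, {3,4}, …, {13,14}.
Choosing 7 integers — say the 7 even numbers 2, 4, …, 14 — takes one from each pair and avoids the property.
Choosing 8 forces two into the same pair by pigeonhole, and those are consecutive. So 8.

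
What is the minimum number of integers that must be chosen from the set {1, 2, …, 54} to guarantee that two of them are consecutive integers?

Partition {1, …, 54} into 27 pairs: {1,2}, {3,4}, …, {53,54}.
Choosing 27 integers — say the 27 even numbers 2, 4, …, 54 — takes one from each pair and avoids the property.
Choosing 28 forces two into the same pair by pigeonhole, and those are consecutive. So 28.

28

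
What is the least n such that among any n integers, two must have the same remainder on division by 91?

Two integers differ by a multiple of 91 exactly when they share a remainder mod 91.
There are 91 residue classes mod 91, so 91 integers can all lie in distinct classes.
One more integer must repeat a residue, giving a difference divisible by 91. So n = 91 + 1 = 92.

92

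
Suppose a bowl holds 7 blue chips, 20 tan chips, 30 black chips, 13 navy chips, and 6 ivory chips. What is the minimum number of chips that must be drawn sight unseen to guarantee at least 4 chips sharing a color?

16

The worst case takes 3 chips of each color without reaching 4 of any: 5 × 3 = 15.
The next chip must bring some color to 4, so 15 + 1 = 16.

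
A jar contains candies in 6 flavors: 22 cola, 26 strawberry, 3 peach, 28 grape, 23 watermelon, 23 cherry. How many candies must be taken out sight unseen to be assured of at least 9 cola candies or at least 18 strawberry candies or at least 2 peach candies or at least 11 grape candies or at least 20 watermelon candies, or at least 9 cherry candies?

64

The worst case stops just short of every target: 8 cola, 17 strawberry, 1 peach, 10 grape, 19 watermelon, 8 cherry — 8 + 17 + 1 + 10 + 19 + 8 = 63 candies.
One more candy must push some flavor to its target, so 63 + 1 = 64.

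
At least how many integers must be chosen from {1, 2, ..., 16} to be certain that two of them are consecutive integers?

9

Partition {1, …, 16} into 8 pairs: {1,2}, {3,4}, …, {15,16}.
Choosing 8 integers — say the 8 even numbers 2, 4, …, 16 — takes one from each pair and avoids the property.
Choosing 9 forces two into the same pair by pigeonhole, and those are consecutive. So 9.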